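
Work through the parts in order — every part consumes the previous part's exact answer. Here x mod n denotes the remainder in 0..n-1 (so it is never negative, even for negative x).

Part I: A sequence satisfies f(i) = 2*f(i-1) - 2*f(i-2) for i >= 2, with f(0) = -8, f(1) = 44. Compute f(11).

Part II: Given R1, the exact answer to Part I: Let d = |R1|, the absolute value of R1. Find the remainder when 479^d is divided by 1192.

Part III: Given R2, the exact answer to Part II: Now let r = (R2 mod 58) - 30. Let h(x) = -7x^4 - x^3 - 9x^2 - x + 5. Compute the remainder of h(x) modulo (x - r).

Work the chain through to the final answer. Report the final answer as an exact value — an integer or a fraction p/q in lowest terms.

Part I: f(2) = 2*(44) - 2*(-8) = 104; iterating: f(2)=104, f(3)=120, f(4)=32, f(5)=-176, f(6)=-416, f(7)=-480, f(8)=-128, f(9)=704, f(10)=1664, f(11)=1920; answer 1920
Part II: R1 = 1920; d = 1920; squarings mod 1192: 479^1=479, 479^2=577, 479^4=361, 479^8=393, 479^16=681, 479^32=73, 479^64=561, 479^128=33, 479^256=1089, 479^512=1073, 479^1024=1049; 479^1920 = 479^128 * 479^256 * 479^512 * 479^1024 = 1017 (mod 1192); answer 1017
Part III: R2 = 1017; r = 1; remainder = value at the root: -7*(1)^4 - 1*(1)^3 - 9*(1)^2 - 1*(1)^1 + 5 = (-7) + (-1) + (-9) + (-1) + (5) = -13; answer -13

-13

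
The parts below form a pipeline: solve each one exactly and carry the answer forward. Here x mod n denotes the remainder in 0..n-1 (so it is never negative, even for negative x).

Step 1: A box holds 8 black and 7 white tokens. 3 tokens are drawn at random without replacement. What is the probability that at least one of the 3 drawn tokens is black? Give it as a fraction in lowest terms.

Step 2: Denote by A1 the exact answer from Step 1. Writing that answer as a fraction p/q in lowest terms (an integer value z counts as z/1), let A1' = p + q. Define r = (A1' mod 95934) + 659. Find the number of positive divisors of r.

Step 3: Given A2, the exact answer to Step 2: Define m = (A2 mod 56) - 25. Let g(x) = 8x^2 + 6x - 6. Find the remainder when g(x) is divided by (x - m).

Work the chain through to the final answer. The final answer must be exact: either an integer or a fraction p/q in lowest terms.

Step 1: total draws C(15,3) = 455; complement C(7,3) = 35; favorable 455 - 35 = 420; P = 12/13; answer 12/13
Step 2: A1 = 12/13; threaded value p + q = 25; r = 684; 684 = 2^2 * 3^2 * 19; number of divisors = (2+1) * (2+1) * (1+1) = 18; answer 18
Step 3: A2 = 18; m = -7; remainder = value at the root: 8*(-7)^2 + 6*(-7)^1 - 6 = (392) + (-42) + (-6) = 344; answer 344

344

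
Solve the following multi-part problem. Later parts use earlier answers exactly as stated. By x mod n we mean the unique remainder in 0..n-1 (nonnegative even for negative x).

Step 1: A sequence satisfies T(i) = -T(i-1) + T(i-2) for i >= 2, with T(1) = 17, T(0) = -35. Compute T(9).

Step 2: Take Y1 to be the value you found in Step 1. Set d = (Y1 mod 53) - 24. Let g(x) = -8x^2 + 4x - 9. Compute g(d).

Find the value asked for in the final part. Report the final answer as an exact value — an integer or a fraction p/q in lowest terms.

Step 1: T(2) = -1*(17) + 1*(-35) = -52; iterating: T(2)=-52, T(3)=69, T(4)=-121, T(5)=190, T(6)=-311, T(7)=501, T(8)=-812, T(9)=1313; answer 1313
Step 2: Y1 = 1313; d = 17; -8*(17)^2 + 4*(17)^1 - 9 = (-2312) + (68) + (-9) = -2253; answer -2253

-2253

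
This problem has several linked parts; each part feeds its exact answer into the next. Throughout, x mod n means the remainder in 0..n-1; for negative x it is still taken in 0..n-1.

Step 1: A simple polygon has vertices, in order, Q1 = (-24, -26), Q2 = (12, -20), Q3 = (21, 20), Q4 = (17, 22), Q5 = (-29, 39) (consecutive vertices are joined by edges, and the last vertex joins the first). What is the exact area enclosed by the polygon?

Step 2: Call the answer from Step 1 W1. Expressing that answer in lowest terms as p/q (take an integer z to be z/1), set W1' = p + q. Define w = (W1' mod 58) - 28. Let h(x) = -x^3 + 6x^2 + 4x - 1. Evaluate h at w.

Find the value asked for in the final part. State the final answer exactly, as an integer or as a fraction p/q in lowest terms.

Step 1: cross terms: (-24*-20 - 12*-26)=792, (12*20 - 21*-20)=660, (21*22 - 17*20)=122, (17*39 - -29*22)=1301, (-29*-26 - -24*39)=1690; twice the area = |4565| = 4565; area = 4565/2; answer 4565/2
Step 2: W1 = 4565/2; threaded value p + q = 4567; w = 15; -1*(15)^3 + 6*(15)^2 + 4*(15)^1 - 1 = (-3375) + (1350) + (60) + (-1) = -1966; answer -1966

-1966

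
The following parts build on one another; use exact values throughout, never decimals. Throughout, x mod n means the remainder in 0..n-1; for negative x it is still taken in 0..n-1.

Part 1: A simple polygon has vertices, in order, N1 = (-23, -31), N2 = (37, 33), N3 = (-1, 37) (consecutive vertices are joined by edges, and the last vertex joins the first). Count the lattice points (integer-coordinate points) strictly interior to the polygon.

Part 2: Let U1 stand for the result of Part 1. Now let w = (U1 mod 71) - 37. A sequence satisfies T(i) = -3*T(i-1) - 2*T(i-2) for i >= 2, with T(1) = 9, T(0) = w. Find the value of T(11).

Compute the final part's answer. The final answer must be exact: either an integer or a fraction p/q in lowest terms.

55251

Part 1: cross terms: (-23*33 - 37*-31)=388, (37*37 - -1*33)=1402, (-1*-31 - -23*37)=882; twice the area = |2672| = 2672; area = 1336; boundary points = 4 + 2 + 2 = 8; strictly interior points = area - boundary/2 + 1 = 1333; answer 1333
Part 2: U1 = 1333; w = 18; T(2) = -3*(9) - 2*(18) = -63; iterating: T(2)=-63, T(3)=171, T(4)=-387, T(5)=819, T(6)=-1683, T(7)=3411, T(8)=-6867, T(9)=13779, T(10)=-27603, T(11)=55251; answer 55251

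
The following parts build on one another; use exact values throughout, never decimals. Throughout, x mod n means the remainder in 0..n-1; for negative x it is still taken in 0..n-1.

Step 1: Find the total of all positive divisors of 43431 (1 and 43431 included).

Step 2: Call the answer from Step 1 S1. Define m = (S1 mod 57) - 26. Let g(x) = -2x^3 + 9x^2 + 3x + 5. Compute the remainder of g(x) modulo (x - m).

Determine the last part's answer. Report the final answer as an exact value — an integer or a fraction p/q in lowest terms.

-36759

Step 1: 43431 = 3 * 31 * 467; sigma = (1 + 3) * (1 + 31) * (1 + 467) = 4 * 32 * 468 = 59904; answer 59904
Step 2: S1 = 59904; m = 28; remainder = value at the root: -2*(28)^3 + 9*(28)^2 + 3*(28)^1 + 5 = (-43904) + (7056) + (84) + (5) = -36759; answer -36759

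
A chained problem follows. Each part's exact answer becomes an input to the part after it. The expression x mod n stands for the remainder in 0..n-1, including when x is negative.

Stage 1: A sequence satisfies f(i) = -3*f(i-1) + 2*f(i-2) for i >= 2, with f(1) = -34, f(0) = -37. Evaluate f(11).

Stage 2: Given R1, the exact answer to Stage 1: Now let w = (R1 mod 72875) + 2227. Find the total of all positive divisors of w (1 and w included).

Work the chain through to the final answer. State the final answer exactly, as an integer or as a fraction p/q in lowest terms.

40928

Stage 1: f(2) = -3*(-34) + 2*(-37) = 28; iterating: f(2)=28, f(3)=-152, f(4)=512, f(5)=-1840, f(6)=6544, f(7)=-23312, f(8)=83024, f(9)=-295696, f(10)=1053136, f(11)=-3750800; answer -3750800
Stage 2: R1 = -3750800; w = 40927; 40927 is prime, so its only divisors are 1 and 40927; sigma = 1 + 40927 = 40928; answer 40928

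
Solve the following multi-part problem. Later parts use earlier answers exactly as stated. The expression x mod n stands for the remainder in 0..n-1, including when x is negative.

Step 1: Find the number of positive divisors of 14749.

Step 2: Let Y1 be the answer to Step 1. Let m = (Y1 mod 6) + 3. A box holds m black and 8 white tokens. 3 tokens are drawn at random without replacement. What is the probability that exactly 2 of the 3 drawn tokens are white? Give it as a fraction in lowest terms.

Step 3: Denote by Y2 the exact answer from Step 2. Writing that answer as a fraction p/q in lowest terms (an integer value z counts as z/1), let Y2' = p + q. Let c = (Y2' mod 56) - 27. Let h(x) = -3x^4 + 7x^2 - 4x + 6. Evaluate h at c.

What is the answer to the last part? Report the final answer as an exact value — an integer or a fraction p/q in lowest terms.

-312726

Step 1: 14749 = 7^3 * 43; number of divisors = (3+1) * (1+1) = 8; answer 8
Step 2: Y1 = 8; m = 5; total draws C(13,3) = 286; favorable C(8,2)*C(5,1) = 140; P = 70/143; answer 70/143
Step 3: Y2 = 70/143; threaded value p + q = 213; c = 18; -3*(18)^4 + 7*(18)^2 - 4*(18)^1 + 6 = (-314928) + (2268) + (-72) + (6) = -312726; answer -312726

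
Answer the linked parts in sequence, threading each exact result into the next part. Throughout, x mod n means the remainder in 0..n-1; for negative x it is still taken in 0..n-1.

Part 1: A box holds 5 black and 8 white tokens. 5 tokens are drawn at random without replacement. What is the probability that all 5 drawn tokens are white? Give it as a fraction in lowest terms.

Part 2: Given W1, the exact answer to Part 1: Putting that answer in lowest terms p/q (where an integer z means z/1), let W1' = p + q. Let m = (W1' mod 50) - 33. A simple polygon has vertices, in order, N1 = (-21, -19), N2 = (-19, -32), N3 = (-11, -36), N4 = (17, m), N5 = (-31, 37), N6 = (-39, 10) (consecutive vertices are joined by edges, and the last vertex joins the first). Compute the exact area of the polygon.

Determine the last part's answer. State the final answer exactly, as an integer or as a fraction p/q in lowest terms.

2084

Part 1: total draws C(13,5) = 1287; favorable C(8,5) = 56; P = 56/1287; answer 56/1287
Part 2: W1 = 56/1287; threaded value p + q = 1343; m = 10; cross terms: (-21*-32 - -19*-19)=311, (-19*-36 - -11*-32)=332, (-11*10 - 17*-36)=502, (17*37 - -31*10)=939, (-31*10 - -39*37)=1133, (-39*-19 - -21*10)=951; twice the area = |4168| = 4168; area = 2084; answer 2084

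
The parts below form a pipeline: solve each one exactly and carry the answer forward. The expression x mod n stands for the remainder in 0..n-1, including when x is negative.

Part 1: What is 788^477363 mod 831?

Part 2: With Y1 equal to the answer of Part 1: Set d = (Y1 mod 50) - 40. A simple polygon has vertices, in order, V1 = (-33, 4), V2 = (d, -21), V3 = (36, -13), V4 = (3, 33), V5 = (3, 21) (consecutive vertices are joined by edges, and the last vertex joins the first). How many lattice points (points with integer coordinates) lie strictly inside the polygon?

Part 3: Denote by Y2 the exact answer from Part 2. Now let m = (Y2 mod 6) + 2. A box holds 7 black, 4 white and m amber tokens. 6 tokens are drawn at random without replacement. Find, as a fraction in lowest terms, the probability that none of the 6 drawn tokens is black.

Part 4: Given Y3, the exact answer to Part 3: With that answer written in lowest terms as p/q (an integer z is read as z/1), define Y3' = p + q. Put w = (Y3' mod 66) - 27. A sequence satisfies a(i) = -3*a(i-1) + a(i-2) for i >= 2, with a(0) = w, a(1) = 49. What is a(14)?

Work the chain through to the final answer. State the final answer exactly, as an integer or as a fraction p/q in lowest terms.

Part 1: squarings mod 831: 788^1=788, 788^2=187, 788^4=67, 788^8=334, 788^16=202, 788^32=85, 788^64=577, 788^128=529, 788^256=625, 788^512=55, 788^1024=532, 788^2048=484, 788^4096=745, 788^8192=748, 788^16384=241, 788^32768=742, 788^65536=442, 788^131072=79, 788^262144=424; 788^477363 = 788^1 * 788^2 * 788^16 * 788^32 * 788^128 * 788^2048 * 788^16384 * 788^65536 * 788^131072 * 788^262144 = 539 (mod 831); answer 539
Part 2: Y1 = 539; d = -1; cross terms: (-33*-21 - -1*4)=697, (-1*-13 - 36*-21)=769, (36*33 - 3*-13)=1227, (3*21 - 3*33)=-36, (3*4 - -33*21)=705; twice the area = |3362| = 3362; area = 1681; boundary points = 1 + 1 + 1 + 12 + 1 = 16; strictly interior points = area - boundary/2 + 1 = 1674; answer 1674
Part 3: Y2 = 1674; m = 2; total draws C(13,6) = 1716; favorable C(6,6) = 1; P = 1/1716; answer 1/1716
Part 4: Y3 = 1/1716; threaded value p + q = 1717; w = -26; a(2) = -3*(49) + 1*(-26) = -173; iterating: a(2)=-173, a(3)=568, a(4)=-1877, a(5)=6199, a(6)=-20474, a(7)=67621, a(8)=-223337, a(9)=737632, a(10)=-2436233, a(11)=8046331, a(12)=-26575226, a(13)=87772009, a(14)=-289891253; answer -289891253

-289891253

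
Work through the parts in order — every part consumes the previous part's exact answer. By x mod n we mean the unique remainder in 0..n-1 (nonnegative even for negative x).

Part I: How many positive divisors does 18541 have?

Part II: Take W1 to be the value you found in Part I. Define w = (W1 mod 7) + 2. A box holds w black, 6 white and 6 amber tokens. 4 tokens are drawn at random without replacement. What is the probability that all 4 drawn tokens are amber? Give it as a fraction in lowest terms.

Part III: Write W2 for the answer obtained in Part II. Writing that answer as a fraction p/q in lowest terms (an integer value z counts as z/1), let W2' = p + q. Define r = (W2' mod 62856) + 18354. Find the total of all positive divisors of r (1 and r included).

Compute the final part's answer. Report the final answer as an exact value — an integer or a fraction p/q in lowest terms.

19012

Part I: 18541 is prime, so its only divisors are 1 and 18541; count = 2; answer 2
Part II: W1 = 2; w = 4; total draws C(16,4) = 1820; favorable C(6,4) = 15; P = 3/364; answer 3/364
Part III: W2 = 3/364; threaded value p + q = 367; r = 18721; 18721 = 97 * 193; sigma = (1 + 97) * (1 + 193) = 98 * 194 = 19012; answer 19012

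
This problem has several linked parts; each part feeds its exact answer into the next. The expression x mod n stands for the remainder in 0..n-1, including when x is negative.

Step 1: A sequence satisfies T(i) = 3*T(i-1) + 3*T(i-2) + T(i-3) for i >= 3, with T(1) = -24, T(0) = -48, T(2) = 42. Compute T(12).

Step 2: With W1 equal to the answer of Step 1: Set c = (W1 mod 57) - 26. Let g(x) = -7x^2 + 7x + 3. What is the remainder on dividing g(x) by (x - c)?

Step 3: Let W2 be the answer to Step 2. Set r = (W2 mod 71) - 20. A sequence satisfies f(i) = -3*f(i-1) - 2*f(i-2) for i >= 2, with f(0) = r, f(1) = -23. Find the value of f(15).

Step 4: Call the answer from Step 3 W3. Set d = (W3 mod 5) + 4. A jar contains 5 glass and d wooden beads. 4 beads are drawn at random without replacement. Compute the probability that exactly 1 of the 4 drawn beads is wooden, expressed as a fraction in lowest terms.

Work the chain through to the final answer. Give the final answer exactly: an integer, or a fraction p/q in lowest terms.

20/63

Step 1: T(3) = 3*(42) + 3*(-24) + 1*(-48) = 6; iterating: T(3)=6, T(4)=120, T(5)=420, T(6)=1626, T(7)=6258, T(8)=24072, T(9)=92616, T(10)=356322, T(11)=1370886, T(12)=5274240; answer 5274240
Step 2: W1 = 5274240; c = 4; remainder = value at the root: -7*(4)^2 + 7*(4)^1 + 3 = (-112) + (28) + (3) = -81; answer -81
Step 3: W2 = -81; r = 41; f(2) = -3*(-23) - 2*(41) = -13; iterating: f(2)=-13, f(3)=85, f(4)=-229, f(5)=517, f(6)=-1093, f(7)=2245, f(8)=-4549, f(9)=9157, f(10)=-18373, f(11)=36805, f(12)=-73669, f(13)=147397, f(14)=-294853, f(15)=589765; answer 589765
Step 4: W3 = 589765; d = 4; total draws C(9,4) = 126; favorable C(4,1)*C(5,3) = 40; P = 20/63; answer 20/63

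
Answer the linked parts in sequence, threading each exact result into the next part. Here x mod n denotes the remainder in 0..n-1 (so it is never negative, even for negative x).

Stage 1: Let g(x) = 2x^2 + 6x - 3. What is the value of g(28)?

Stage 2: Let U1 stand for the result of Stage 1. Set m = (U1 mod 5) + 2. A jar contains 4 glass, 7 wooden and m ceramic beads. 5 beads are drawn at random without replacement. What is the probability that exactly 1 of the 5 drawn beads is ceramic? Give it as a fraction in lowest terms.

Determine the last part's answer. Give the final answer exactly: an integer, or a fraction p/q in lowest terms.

275/728

Stage 1: 2*(28)^2 + 6*(28)^1 - 3 = (1568) + (168) + (-3) = 1733; answer 1733
Stage 2: U1 = 1733; m = 5; total draws C(16,5) = 4368; favorable C(5,1)*C(11,4) = 1650; P = 275/728; answer 275/728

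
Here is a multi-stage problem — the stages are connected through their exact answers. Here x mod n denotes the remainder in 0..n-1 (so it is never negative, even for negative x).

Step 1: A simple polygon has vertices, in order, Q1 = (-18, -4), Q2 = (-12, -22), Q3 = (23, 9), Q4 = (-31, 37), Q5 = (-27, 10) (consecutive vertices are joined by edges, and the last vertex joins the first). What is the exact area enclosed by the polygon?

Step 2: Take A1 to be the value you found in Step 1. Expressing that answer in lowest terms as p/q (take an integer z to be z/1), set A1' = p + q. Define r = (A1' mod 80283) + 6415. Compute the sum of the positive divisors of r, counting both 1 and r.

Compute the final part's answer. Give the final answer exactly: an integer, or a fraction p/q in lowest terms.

24336

Step 1: cross terms: (-18*-22 - -12*-4)=348, (-12*9 - 23*-22)=398, (23*37 - -31*9)=1130, (-31*10 - -27*37)=689, (-27*-4 - -18*10)=288; twice the area = |2853| = 2853; area = 2853/2; answer 2853/2
Step 2: A1 = 2853/2; threaded value p + q = 2855; r = 9270; 9270 = 2 * 3^2 * 5 * 103; sigma = (1 + 2) * (1 + 3 + 9) * (1 + 5) * (1 + 103) = 3 * 13 * 6 * 104 = 24336; answer 24336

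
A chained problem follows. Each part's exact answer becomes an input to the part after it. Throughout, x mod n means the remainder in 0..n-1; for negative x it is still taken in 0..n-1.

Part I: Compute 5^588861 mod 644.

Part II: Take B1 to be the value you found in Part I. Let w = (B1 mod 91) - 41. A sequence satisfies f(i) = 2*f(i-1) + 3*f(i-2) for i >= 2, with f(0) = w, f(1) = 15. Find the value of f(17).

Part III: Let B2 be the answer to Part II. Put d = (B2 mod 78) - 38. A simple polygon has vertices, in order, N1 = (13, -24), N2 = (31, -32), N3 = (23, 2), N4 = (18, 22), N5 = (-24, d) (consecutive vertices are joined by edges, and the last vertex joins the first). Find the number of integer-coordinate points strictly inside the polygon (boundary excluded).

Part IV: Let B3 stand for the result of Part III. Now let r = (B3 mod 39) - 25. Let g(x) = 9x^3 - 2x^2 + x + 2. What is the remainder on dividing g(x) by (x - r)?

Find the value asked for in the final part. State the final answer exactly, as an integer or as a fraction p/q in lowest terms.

-3190

Part I: squarings mod 644: 5^1=5, 5^2=25, 5^4=625, 5^8=361, 5^16=233, 5^32=193, 5^64=541, 5^128=305, 5^256=289, 5^512=445, 5^1024=317, 5^2048=25, 5^4096=625, 5^8192=361, 5^16384=233, 5^32768=193, 5^65536=541, 5^131072=305, 5^262144=289, 5^524288=445; 5^588861 = 5^1 * 5^4 * 5^8 * 5^16 * 5^32 * 5^1024 * 5^2048 * 5^4096 * 5^8192 * 5^16384 * 5^32768 * 5^524288 = 517 (mod 644); answer 517
Part II: B1 = 517; w = 21; f(2) = 2*(15) + 3*(21) = 93; iterating: f(2)=93, f(3)=231, f(4)=741, f(5)=2175, f(6)=6573, f(7)=19671, f(8)=59061, f(9)=177135, f(10)=531453, f(11)=1594311, f(12)=4782981, f(13)=14348895, f(14)=43046733, f(15)=129140151, f(16)=387420501, f(17)=1162261455; answer 1162261455
Part III: B2 = 1162261455; d = 31; cross terms: (13*-32 - 31*-24)=328, (31*2 - 23*-32)=798, (23*22 - 18*2)=470, (18*31 - -24*22)=1086, (-24*-24 - 13*31)=173; twice the area = |2855| = 2855; area = 2855/2; boundary points = 2 + 2 + 5 + 3 + 1 = 13; strictly interior points = area - boundary/2 + 1 = 1422; answer 1422
Part IV: B3 = 1422; r = -7; remainder = value at the root: 9*(-7)^3 - 2*(-7)^2 + 1*(-7)^1 + 2 = (-3087) + (-98) + (-7) + (2) = -3190; answer -3190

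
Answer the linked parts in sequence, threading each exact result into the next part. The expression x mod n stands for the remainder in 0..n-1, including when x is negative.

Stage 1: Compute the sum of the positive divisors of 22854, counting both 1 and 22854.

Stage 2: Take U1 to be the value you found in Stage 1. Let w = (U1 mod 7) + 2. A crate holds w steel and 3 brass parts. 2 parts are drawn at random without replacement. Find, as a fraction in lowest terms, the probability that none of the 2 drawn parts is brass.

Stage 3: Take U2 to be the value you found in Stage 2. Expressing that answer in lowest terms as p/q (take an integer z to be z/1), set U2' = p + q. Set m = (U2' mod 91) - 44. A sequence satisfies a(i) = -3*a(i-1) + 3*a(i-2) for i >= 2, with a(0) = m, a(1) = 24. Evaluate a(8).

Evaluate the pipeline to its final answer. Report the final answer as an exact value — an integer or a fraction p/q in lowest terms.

-466803

Stage 1: 22854 = 2 * 3 * 13 * 293; sigma = (1 + 2) * (1 + 3) * (1 + 13) * (1 + 293) = 3 * 4 * 14 * 294 = 49392; answer 49392
Stage 2: U1 = 49392; w = 2; total draws C(5,2) = 10; favorable C(2,2) = 1; P = 1/10; answer 1/10
Stage 3: U2 = 1/10; threaded value p + q = 11; m = -33; a(2) = -3*(24) + 3*(-33) = -171; iterating: a(2)=-171, a(3)=585, a(4)=-2268, a(5)=8559, a(6)=-32481, a(7)=123120, a(8)=-466803; answer -466803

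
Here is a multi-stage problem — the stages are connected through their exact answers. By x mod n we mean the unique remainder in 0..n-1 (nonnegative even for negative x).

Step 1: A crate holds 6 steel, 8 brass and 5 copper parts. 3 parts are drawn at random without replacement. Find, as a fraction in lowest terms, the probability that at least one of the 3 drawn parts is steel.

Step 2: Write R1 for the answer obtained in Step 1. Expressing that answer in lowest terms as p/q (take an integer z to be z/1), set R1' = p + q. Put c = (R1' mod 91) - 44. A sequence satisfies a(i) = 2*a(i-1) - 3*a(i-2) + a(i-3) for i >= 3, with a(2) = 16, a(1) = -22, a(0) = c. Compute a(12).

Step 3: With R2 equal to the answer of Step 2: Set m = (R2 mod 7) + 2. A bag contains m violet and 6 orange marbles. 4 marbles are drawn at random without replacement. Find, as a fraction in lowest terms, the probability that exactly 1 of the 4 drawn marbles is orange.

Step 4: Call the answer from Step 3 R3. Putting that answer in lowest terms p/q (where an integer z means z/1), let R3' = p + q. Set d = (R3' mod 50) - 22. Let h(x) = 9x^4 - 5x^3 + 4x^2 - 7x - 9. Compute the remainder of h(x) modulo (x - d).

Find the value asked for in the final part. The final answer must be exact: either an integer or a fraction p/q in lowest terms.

Step 1: total draws C(19,3) = 969; complement C(13,3) = 286; favorable 969 - 286 = 683; P = 683/969; answer 683/969
Step 2: R1 = 683/969; threaded value p + q = 1652; c = -30; a(3) = 2*(16) - 3*(-22) + 1*(-30) = 68; iterating: a(3)=68, a(4)=66, a(5)=-56, a(6)=-242, a(7)=-250, a(8)=170, a(9)=848, a(10)=936, a(11)=-502, a(12)=-2964; answer -2964
Step 3: R2 = -2964; m = 6; total draws C(12,4) = 495; favorable C(6,1)*C(6,3) = 120; P = 8/33; answer 8/33
Step 4: R3 = 8/33; threaded value p + q = 41; d = 19; remainder = value at the root: 9*(19)^4 - 5*(19)^3 + 4*(19)^2 - 7*(19)^1 - 9 = (1172889) + (-34295) + (1444) + (-133) + (-9) = 1139896; answer 1139896

1139896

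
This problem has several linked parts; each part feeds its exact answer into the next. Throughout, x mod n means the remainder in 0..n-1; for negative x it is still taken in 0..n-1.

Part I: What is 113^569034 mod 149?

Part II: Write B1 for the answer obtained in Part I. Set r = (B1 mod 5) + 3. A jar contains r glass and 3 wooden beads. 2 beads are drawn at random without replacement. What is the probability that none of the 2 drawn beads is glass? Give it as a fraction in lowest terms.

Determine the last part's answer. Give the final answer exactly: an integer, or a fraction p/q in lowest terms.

1/12

Part I: squarings mod 149: 113^1=113, 113^2=104, 113^4=88, 113^8=145, 113^16=16, 113^32=107, 113^64=125, 113^128=129, 113^256=102, 113^512=123, 113^1024=80, 113^2048=142, 113^4096=49, 113^8192=17, 113^16384=140, 113^32768=81, 113^65536=5, 113^131072=25, 113^262144=29, 113^524288=96; 113^569034 = 113^2 * 113^8 * 113^64 * 113^128 * 113^512 * 113^1024 * 113^2048 * 113^8192 * 113^32768 * 113^524288 = 73 (mod 149); answer 73
Part II: B1 = 73; r = 6; total draws C(9,2) = 36; favorable C(3,2) = 3; P = 1/12; answer 1/12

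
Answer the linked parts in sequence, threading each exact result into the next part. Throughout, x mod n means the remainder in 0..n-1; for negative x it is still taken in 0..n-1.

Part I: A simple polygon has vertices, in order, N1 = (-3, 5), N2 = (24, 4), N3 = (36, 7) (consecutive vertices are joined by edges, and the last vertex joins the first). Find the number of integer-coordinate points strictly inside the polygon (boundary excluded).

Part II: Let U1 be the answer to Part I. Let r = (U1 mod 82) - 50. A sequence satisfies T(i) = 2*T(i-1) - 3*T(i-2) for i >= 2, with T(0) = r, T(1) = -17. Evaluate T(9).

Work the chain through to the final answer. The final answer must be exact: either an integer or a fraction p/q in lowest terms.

Part I: cross terms: (-3*4 - 24*5)=-132, (24*7 - 36*4)=24, (36*5 - -3*7)=201; twice the area = |93| = 93; area = 93/2; boundary points = 1 + 3 + 1 = 5; strictly interior points = area - boundary/2 + 1 = 45; answer 45
Part II: U1 = 45; r = -5; T(2) = 2*(-17) - 3*(-5) = -19; iterating: T(2)=-19, T(3)=13, T(4)=83, T(5)=127, T(6)=5, T(7)=-371, T(8)=-757, T(9)=-401; answer -401

-401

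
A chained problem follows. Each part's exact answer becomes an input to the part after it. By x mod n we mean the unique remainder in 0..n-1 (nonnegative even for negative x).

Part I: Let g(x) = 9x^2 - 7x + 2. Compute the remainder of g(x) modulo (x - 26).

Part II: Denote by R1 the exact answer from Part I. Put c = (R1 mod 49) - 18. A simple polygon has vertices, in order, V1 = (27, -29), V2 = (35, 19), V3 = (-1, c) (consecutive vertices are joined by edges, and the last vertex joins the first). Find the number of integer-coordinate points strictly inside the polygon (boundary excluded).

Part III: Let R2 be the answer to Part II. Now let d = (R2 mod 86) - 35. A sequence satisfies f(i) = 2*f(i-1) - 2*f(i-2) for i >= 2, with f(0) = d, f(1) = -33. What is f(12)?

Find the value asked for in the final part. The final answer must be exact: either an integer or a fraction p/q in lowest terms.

Part I: remainder = value at the root: 9*(26)^2 - 7*(26)^1 + 2 = (6084) + (-182) + (2) = 5904; answer 5904
Part II: R1 = 5904; c = 6; cross terms: (27*19 - 35*-29)=1528, (35*6 - -1*19)=229, (-1*-29 - 27*6)=-133; twice the area = |1624| = 1624; area = 812; boundary points = 8 + 1 + 7 = 16; strictly interior points = area - boundary/2 + 1 = 805; answer 805
Part III: R2 = 805; d = -4; f(2) = 2*(-33) - 2*(-4) = -58; iterating: f(2)=-58, f(3)=-50, f(4)=16, f(5)=132, f(6)=232, f(7)=200, f(8)=-64, f(9)=-528, f(10)=-928, f(11)=-800, f(12)=256; answer 256

256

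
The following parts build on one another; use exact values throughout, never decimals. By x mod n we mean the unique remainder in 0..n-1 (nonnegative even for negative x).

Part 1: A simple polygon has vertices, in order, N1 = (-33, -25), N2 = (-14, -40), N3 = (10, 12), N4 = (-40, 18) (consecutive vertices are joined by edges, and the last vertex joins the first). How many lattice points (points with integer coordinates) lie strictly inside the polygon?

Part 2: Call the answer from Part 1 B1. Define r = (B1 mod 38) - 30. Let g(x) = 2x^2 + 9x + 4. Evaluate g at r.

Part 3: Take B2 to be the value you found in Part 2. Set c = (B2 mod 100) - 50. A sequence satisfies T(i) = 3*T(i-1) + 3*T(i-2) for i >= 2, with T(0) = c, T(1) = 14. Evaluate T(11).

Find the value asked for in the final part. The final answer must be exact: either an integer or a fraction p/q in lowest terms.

-5345271

Part 1: cross terms: (-33*-40 - -14*-25)=970, (-14*12 - 10*-40)=232, (10*18 - -40*12)=660, (-40*-25 - -33*18)=1594; twice the area = |3456| = 3456; area = 1728; boundary points = 1 + 4 + 2 + 1 = 8; strictly interior points = area - boundary/2 + 1 = 1725; answer 1725
Part 2: B1 = 1725; r = -15; 2*(-15)^2 + 9*(-15)^1 + 4 = (450) + (-135) + (4) = 319; answer 319
Part 3: B2 = 319; c = -31; T(2) = 3*(14) + 3*(-31) = -51; iterating: T(2)=-51, T(3)=-111, T(4)=-486, T(5)=-1791, T(6)=-6831, T(7)=-25866, T(8)=-98091, T(9)=-371871, T(10)=-1409886, T(11)=-5345271; answer -5345271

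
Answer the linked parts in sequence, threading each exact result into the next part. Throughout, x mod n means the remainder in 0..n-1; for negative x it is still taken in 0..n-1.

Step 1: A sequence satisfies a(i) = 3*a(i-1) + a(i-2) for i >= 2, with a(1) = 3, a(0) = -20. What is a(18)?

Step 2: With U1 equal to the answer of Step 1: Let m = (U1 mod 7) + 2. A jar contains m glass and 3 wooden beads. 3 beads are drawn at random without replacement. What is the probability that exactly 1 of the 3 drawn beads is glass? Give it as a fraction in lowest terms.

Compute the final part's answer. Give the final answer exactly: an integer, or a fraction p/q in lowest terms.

15/56

Step 1: a(2) = 3*(3) + 1*(-20) = -11; iterating: a(2)=-11, a(3)=-30, a(4)=-101, a(5)=-333, a(6)=-1100, a(7)=-3633, a(8)=-11999, a(9)=-39630, a(10)=-130889, a(11)=-432297, a(12)=-1427780, a(13)=-4715637, a(14)=-15574691, a(15)=-51439710, a(16)=-169893821, a(17)=-561121173, a(18)=-1853257340; answer -1853257340
Step 2: U1 = -1853257340; m = 5; total draws C(8,3) = 56; favorable C(5,1)*C(3,2) = 15; P = 15/56; answer 15/56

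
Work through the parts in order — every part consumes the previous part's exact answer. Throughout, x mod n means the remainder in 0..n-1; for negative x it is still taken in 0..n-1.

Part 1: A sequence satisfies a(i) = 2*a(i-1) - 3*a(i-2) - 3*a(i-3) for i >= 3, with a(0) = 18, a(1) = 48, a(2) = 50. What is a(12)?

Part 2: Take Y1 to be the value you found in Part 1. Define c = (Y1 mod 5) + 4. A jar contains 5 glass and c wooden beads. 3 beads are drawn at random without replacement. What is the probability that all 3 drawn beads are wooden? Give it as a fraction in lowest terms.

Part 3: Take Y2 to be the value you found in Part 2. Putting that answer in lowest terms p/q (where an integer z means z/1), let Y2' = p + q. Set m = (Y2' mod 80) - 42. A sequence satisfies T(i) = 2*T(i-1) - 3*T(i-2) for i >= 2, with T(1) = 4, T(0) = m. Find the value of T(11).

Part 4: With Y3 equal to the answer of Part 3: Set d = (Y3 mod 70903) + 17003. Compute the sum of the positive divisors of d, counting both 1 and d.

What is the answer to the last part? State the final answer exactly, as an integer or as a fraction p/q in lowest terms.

128304

Part 1: a(3) = 2*(50) - 3*(48) - 3*(18) = -98; iterating: a(3)=-98, a(4)=-490, a(5)=-836, a(6)=92, a(7)=4162, a(8)=10556, a(9)=8350, a(10)=-27454, a(11)=-111626, a(12)=-165940; answer -165940
Part 2: Y1 = -165940; c = 4; total draws C(9,3) = 84; favorable C(4,3) = 4; P = 1/21; answer 1/21
Part 3: Y2 = 1/21; threaded value p + q = 22; m = -20; T(2) = 2*(4) - 3*(-20) = 68; iterating: T(2)=68, T(3)=124, T(4)=44, T(5)=-284, T(6)=-700, T(7)=-548, T(8)=1004, T(9)=3652, T(10)=4292, T(11)=-2372; answer -2372
Part 4: Y3 = -2372; d = 85534; 85534 = 2 * 42767; sigma = (1 + 2) * (1 + 42767) = 3 * 42768 = 128304; answer 128304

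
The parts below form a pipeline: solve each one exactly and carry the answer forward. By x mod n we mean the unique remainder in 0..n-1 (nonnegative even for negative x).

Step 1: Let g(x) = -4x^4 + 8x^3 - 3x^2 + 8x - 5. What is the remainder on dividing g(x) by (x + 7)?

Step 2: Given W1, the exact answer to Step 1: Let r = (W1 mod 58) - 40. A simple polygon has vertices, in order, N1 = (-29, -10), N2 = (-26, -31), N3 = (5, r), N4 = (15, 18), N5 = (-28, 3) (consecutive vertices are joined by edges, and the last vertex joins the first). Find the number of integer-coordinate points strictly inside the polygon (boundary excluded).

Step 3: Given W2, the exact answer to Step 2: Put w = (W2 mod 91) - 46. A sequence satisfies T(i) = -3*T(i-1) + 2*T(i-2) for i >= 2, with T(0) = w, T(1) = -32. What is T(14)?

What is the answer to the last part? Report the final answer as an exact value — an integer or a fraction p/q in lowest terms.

Step 1: remainder = value at the root: -4*(-7)^4 + 8*(-7)^3 - 3*(-7)^2 + 8*(-7)^1 - 5 = (-9604) + (-2744) + (-147) + (-56) + (-5) = -12556; answer -12556
Step 2: W1 = -12556; r = -10; cross terms: (-29*-31 - -26*-10)=639, (-26*-10 - 5*-31)=415, (5*18 - 15*-10)=240, (15*3 - -28*18)=549, (-28*-10 - -29*3)=367; twice the area = |2210| = 2210; area = 1105; boundary points = 3 + 1 + 2 + 1 + 1 = 8; strictly interior points = area - boundary/2 + 1 = 1102; answer 1102
Step 3: W2 = 1102; w = -36; T(2) = -3*(-32) + 2*(-36) = 24; iterating: T(2)=24, T(3)=-136, T(4)=456, T(5)=-1640, T(6)=5832, T(7)=-20776, T(8)=73992, T(9)=-263528, T(10)=938568, T(11)=-3342760, T(12)=11905416, T(13)=-42401768, T(14)=151016136; answer 151016136

151016136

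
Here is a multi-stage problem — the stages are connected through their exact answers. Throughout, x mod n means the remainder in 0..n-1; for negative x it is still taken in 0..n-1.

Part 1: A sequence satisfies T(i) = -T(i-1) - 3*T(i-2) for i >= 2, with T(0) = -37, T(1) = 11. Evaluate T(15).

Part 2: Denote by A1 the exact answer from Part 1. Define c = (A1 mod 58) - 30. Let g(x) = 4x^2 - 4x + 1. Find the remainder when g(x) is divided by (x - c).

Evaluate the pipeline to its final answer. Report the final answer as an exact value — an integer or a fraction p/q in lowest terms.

1849

Part 1: T(2) = -1*(11) - 3*(-37) = 100; iterating: T(2)=100, T(3)=-133, T(4)=-167, T(5)=566, T(6)=-65, T(7)=-1633, T(8)=1828, T(9)=3071, T(10)=-8555, T(11)=-658, T(12)=26323, T(13)=-24349, T(14)=-54620, T(15)=127667; answer 127667
Part 2: A1 = 127667; c = -21; remainder = value at the root: 4*(-21)^2 - 4*(-21)^1 + 1 = (1764) + (84) + (1) = 1849; answer 1849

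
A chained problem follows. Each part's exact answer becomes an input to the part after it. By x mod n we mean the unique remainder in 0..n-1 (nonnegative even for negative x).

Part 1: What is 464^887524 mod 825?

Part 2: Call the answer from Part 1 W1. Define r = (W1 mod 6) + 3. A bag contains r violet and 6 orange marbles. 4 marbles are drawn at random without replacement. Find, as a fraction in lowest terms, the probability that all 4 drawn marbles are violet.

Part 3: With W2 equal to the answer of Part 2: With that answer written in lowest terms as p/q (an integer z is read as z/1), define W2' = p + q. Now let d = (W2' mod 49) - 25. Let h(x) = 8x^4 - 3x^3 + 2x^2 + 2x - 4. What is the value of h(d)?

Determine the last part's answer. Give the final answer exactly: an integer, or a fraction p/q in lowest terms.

Part 1: squarings mod 825: 464^1=464, 464^2=796, 464^4=16, 464^8=256, 464^16=361, 464^32=796, 464^64=16, 464^128=256, 464^256=361, 464^512=796, 464^1024=16, 464^2048=256, 464^4096=361, 464^8192=796, 464^16384=16, 464^32768=256, 464^65536=361, 464^131072=796, 464^262144=16, 464^524288=256; 464^887524 = 464^4 * 464^32 * 464^64 * 464^128 * 464^512 * 464^2048 * 464^32768 * 464^65536 * 464^262144 * 464^524288 = 16 (mod 825); answer 16
Part 2: W1 = 16; r = 7; total draws C(13,4) = 715; favorable C(7,4) = 35; P = 7/143; answer 7/143
Part 3: W2 = 7/143; threaded value p + q = 150; d = -22; 8*(-22)^4 - 3*(-22)^3 + 2*(-22)^2 + 2*(-22)^1 - 4 = (1874048) + (31944) + (968) + (-44) + (-4) = 1906912; answer 1906912

1906912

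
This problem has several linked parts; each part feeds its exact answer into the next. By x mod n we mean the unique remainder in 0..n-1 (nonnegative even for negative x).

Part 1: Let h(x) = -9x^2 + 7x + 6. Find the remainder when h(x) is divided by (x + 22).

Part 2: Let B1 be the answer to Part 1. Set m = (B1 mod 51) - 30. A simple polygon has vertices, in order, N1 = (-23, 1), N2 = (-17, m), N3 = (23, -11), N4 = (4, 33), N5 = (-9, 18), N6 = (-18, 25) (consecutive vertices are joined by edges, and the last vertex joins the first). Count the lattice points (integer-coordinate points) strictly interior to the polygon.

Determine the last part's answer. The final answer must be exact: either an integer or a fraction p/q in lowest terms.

Part 1: remainder = value at the root: -9*(-22)^2 + 7*(-22)^1 + 6 = (-4356) + (-154) + (6) = -4504; answer -4504
Part 2: B1 = -4504; m = 5; cross terms: (-23*5 - -17*1)=-98, (-17*-11 - 23*5)=72, (23*33 - 4*-11)=803, (4*18 - -9*33)=369, (-9*25 - -18*18)=99, (-18*1 - -23*25)=557; twice the area = |1802| = 1802; area = 901; boundary points = 2 + 8 + 1 + 1 + 1 + 1 = 14; strictly interior points = area - boundary/2 + 1 = 895; answer 895

895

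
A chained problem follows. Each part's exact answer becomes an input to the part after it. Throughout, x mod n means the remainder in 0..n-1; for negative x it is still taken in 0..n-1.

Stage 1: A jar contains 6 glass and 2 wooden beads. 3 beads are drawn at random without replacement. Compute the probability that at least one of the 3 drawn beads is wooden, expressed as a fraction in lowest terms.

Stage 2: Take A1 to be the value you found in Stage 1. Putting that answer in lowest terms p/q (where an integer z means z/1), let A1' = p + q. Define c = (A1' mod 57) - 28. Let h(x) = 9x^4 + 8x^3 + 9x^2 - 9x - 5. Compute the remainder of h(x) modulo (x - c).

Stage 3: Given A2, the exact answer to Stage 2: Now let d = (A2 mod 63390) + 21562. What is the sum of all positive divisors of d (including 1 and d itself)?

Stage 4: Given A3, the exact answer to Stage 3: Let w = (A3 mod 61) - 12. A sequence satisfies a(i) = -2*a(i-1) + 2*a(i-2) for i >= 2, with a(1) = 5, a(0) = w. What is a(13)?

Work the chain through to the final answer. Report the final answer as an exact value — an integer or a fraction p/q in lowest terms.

Stage 1: total draws C(8,3) = 56; complement C(6,3) = 20; favorable 56 - 20 = 36; P = 9/14; answer 9/14
Stage 2: A1 = 9/14; threaded value p + q = 23; c = -5; remainder = value at the root: 9*(-5)^4 + 8*(-5)^3 + 9*(-5)^2 - 9*(-5)^1 - 5 = (5625) + (-1000) + (225) + (45) + (-5) = 4890; answer 4890
Stage 3: A2 = 4890; d = 26452; 26452 = 2^2 * 17 * 389; sigma = (1 + 2 + 4) * (1 + 17) * (1 + 389) = 7 * 18 * 390 = 49140; answer 49140
Stage 4: A3 = 49140; w = 23; a(2) = -2*(5) + 2*(23) = 36; iterating: a(2)=36, a(3)=-62, a(4)=196, a(5)=-516, a(6)=1424, a(7)=-3880, a(8)=10608, a(9)=-28976, a(10)=79168, a(11)=-216288, a(12)=590912, a(13)=-1614400; answer -1614400

-1614400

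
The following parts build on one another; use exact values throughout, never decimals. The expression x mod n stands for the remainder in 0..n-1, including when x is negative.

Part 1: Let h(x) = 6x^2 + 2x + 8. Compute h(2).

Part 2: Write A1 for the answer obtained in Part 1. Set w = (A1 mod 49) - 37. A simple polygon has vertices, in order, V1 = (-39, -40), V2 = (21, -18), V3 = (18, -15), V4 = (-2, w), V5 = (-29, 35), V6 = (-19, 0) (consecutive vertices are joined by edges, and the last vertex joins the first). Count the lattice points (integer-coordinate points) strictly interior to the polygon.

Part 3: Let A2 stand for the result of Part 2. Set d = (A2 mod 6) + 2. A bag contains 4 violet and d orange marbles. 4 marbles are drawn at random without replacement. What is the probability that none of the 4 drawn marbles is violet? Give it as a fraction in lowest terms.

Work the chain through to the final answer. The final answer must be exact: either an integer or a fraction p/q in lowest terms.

5/126

Part 1: 6*(2)^2 + 2*(2)^1 + 8 = (24) + (4) + (8) = 36; answer 36
Part 2: A1 = 36; w = -1; cross terms: (-39*-18 - 21*-40)=1542, (21*-15 - 18*-18)=9, (18*-1 - -2*-15)=-48, (-2*35 - -29*-1)=-99, (-29*0 - -19*35)=665, (-19*-40 - -39*0)=760; twice the area = |2829| = 2829; area = 2829/2; boundary points = 2 + 3 + 2 + 9 + 5 + 20 = 41; strictly interior points = area - boundary/2 + 1 = 1395; answer 1395
Part 3: A2 = 1395; d = 5; total draws C(9,4) = 126; favorable C(5,4) = 5; P = 5/126; answer 5/126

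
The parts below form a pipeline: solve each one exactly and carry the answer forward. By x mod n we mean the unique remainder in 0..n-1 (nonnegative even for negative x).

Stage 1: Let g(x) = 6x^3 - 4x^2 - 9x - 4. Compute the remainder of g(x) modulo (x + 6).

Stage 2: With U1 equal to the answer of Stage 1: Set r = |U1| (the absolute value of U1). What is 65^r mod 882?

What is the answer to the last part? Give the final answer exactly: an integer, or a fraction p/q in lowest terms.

Stage 1: remainder = value at the root: 6*(-6)^3 - 4*(-6)^2 - 9*(-6)^1 - 4 = (-1296) + (-144) + (54) + (-4) = -1390; answer -1390
Stage 2: U1 = -1390; r = 1390; squarings mod 882: 65^1=65, 65^2=697, 65^4=709, 65^8=823, 65^16=835, 65^32=445, 65^64=457, 65^128=697, 65^256=709, 65^512=823, 65^1024=835; 65^1390 = 65^2 * 65^4 * 65^8 * 65^32 * 65^64 * 65^256 * 65^1024 = 709 (mod 882); answer 709

709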